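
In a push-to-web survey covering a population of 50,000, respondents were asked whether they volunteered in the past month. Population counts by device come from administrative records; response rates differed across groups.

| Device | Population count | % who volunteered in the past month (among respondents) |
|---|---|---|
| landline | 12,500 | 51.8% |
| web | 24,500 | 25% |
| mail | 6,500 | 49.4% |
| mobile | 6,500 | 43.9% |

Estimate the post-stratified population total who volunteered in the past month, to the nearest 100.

18,700

Apply each group's respondent rate to its population count:
  landline: 12,500 × 51.8% = 6475
  web: 24,500 × 25% = 6125
  mail: 6,500 × 49.4% = 3211
  mobile: 6,500 × 43.9% = 2853.5
Estimated total = 18664.5 → 18,700.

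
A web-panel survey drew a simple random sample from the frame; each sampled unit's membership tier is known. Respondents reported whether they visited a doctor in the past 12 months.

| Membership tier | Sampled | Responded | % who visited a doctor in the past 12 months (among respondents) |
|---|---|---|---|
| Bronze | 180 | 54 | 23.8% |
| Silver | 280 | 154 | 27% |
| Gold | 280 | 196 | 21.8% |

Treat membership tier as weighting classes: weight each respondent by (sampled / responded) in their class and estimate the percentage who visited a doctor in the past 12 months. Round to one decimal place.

24.3%

Response rates by class: Bronze 54/180 = 30%, Silver 154/280 = 55%, Gold 196/280 = 70%.
Inverse-response-rate weighting restores each class to its sampled count, so class totals weight by n_sampled:
  Bronze: 180 × 23.8 = 4284
  Silver: 280 × 27 = 7560
  Gold: 280 × 21.8 = 6104
Adjusted estimate = 17,948 / 740 = 24.2541 → 24.3%.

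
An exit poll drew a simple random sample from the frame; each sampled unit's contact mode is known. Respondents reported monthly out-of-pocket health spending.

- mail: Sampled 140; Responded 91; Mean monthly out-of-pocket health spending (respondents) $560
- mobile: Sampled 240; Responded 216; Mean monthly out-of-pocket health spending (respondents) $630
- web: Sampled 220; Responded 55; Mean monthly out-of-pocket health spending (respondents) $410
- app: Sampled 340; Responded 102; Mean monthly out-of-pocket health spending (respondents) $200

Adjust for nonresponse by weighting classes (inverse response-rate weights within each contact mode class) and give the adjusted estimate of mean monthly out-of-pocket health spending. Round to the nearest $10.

$410

Class response rates: mail 91/140 = 65%, mobile 216/240 = 90%, web 55/220 = 25%, app 102/340 = 30%.
With weight = n_sampled/n_responded per class, the weighted class total is n_sampled:
  mail: 140 × 560 = 78,400
  mobile: 240 × 630 = 151,200
  web: 220 × 410 = 90,200
  app: 340 × 200 = 68,000
Adjusted estimate = 387,800 / 940 = 412.553 → $410.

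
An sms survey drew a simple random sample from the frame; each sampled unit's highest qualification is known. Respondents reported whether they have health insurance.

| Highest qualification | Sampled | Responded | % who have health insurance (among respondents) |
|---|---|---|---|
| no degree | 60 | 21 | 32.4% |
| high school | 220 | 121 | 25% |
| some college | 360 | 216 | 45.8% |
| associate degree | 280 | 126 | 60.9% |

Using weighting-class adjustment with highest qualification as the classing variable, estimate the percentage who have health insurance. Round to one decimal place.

44.5%

Class response rates: no degree 21/60 = 35%, high school 121/220 = 55%, some college 216/360 = 60%, associate degree 126/280 = 45%.
Inverse-response-rate weighting restores each class to its sampled count, so class totals weight by n_sampled:
  no degree: 60 × 32.4 = 1944
  high school: 220 × 25 = 5500
  some college: 360 × 45.8 = 16,488
  associate degree: 280 × 60.9 = 17,052
Adjusted estimate = 40,984 / 920 = 44.5478 → 44.5%.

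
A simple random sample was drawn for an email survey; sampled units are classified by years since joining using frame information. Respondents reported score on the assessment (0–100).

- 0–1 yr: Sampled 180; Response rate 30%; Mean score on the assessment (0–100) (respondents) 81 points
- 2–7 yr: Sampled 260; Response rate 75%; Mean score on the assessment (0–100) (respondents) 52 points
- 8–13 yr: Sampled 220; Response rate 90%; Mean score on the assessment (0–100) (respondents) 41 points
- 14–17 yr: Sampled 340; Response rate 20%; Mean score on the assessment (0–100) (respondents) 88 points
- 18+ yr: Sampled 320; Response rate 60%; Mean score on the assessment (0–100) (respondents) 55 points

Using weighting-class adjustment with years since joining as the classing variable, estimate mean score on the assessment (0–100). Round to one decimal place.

Inverse-response-rate weighting restores each class to its sampled count, so class totals weight by n_sampled:
  0–1 yr: 180 × 81 = 14,580
  2–7 yr: 260 × 52 = 13,520
  8–13 yr: 220 × 41 = 9020
  14–17 yr: 340 × 88 = 29,920
  18+ yr: 320 × 55 = 17,600
Adjusted estimate = 84,640 / 1,320 = 64.1212 → 64.1.

64.1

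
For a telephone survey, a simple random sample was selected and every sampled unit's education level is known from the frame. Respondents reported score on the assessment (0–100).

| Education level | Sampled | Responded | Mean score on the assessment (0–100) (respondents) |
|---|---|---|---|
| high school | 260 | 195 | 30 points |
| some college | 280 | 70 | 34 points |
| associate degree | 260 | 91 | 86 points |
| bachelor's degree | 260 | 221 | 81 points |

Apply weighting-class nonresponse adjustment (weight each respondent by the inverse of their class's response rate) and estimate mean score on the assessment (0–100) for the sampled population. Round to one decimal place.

57.3

Class response rates: high school 195/260 = 75%, some college 70/280 = 25%, associate degree 91/260 = 35%, bachelor's degree 221/260 = 85%.
Inverse-response-rate weighting restores each class to its sampled count, so class totals weight by n_sampled:
  high school: 260 × 30 = 7800
  some college: 280 × 34 = 9520
  associate degree: 260 × 86 = 22,360
  bachelor's degree: 260 × 81 = 21,060
Adjusted estimate = 60,740 / 1,060 = 57.3019 → 57.3.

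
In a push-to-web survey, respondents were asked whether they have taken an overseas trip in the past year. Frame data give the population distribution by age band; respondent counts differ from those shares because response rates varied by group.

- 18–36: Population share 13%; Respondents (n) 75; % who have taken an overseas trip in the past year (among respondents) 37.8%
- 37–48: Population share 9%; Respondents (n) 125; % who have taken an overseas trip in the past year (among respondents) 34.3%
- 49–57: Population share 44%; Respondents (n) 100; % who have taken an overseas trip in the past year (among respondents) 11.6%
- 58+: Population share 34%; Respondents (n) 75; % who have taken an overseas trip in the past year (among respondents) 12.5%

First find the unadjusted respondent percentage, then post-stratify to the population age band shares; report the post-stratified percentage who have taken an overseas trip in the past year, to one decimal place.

17.4%

Without adjustment, the pooled respondent share is:
  (75/375)×37.8 + (125/375)×34.3 + (100/375)×11.6 + (75/375)×12.5 = 24.5867%
Reweighting by population age band shares:
  0.13×37.8 + 0.09×34.3 + 0.44×11.6 + 0.34×12.5 = 17.355%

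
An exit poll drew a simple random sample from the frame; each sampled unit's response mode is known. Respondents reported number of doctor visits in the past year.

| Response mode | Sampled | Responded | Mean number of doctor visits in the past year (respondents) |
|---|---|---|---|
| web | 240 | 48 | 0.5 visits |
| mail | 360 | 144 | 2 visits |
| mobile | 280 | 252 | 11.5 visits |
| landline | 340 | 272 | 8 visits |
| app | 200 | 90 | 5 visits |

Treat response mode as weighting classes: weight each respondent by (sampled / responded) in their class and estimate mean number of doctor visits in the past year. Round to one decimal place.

Class response rates: web 48/240 = 20%, mail 144/360 = 40%, mobile 252/280 = 90%, landline 272/340 = 80%, app 90/200 = 45%.
With weight = n_sampled/n_responded per class, the weighted class total is n_sampled:
  web: 240 × 0.5 = 120
  mail: 360 × 2 = 720
  mobile: 280 × 11.5 = 3220
  landline: 340 × 8 = 2720
  app: 200 × 5 = 1000
Adjusted estimate = 7780 / 1,420 = 5.47887 → 5.5.

5.5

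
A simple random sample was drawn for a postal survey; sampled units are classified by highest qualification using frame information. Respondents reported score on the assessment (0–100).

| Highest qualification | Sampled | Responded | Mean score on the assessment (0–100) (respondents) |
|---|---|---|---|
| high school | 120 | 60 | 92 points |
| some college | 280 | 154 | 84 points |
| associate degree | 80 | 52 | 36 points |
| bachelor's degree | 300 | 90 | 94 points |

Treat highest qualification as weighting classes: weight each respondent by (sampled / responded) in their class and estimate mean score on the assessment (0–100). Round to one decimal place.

84.2

Response rates by class: high school 60/120 = 50%, some college 154/280 = 55%, associate degree 52/80 = 65%, bachelor's degree 90/300 = 30%.
Weighting each respondent by the inverse class response rate inflates each class back to its sampled size, so the class weight is n_sampled:
  high school: 120 × 92 = 11,040
  some college: 280 × 84 = 23,520
  associate degree: 80 × 36 = 2880
  bachelor's degree: 300 × 94 = 28,200
Adjusted estimate = 65,640 / 780 = 84.1538 → 84.2.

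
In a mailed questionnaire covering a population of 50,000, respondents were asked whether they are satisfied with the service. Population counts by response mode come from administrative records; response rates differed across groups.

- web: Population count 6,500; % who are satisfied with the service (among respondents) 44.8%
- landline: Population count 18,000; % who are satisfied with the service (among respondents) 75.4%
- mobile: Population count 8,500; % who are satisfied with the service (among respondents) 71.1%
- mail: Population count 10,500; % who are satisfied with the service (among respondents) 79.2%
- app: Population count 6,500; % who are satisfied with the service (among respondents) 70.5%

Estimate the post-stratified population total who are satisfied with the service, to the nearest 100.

Apply each group's respondent rate to its population count:
  web: 6,500 × 44.8% = 2912
  landline: 18,000 × 75.4% = 13,572
  mobile: 8,500 × 71.1% = 6043.5
  mail: 10,500 × 79.2% = 8316
  app: 6,500 × 70.5% = 4582.5
Estimated total = 35,426 → 35,400.

35,400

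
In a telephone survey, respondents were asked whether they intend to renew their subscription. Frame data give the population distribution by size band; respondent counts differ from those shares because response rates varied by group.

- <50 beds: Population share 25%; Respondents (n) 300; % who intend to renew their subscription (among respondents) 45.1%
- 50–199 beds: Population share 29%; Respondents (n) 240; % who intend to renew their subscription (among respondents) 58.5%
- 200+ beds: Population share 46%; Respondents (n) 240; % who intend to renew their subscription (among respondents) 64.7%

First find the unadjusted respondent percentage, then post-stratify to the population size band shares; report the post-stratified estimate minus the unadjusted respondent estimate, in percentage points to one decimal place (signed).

Naive respondent-only estimate (weights = respondent counts):
  (300/780)×45.1 + (240/780)×58.5 + (240/780)×64.7 = 55.2538%
Reweighting by population size band shares:
  0.25×45.1 + 0.29×58.5 + 0.46×64.7 = 58.002%
Difference = 58.002 − 55.2538 = 2.7482 pp.

+2.7 percentage points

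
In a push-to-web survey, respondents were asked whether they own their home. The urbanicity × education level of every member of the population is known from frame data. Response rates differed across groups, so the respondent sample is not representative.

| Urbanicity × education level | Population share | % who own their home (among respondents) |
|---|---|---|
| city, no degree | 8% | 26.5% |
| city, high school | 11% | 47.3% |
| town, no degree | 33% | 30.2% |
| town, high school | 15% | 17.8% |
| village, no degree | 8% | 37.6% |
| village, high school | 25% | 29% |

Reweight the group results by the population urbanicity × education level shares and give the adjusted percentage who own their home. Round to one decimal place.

Weight each group's respondent value by its population share:
  city, no degree: 0.08 × 26.5 = 2.12
  city, high school: 0.11 × 47.3 = 5.203
  town, no degree: 0.33 × 30.2 = 9.966
  town, high school: 0.15 × 17.8 = 2.67
  village, no degree: 0.08 × 37.6 = 3.008
  village, high school: 0.25 × 29 = 7.25
Post-stratified estimate = 30.217 → 30.2%.

30.2%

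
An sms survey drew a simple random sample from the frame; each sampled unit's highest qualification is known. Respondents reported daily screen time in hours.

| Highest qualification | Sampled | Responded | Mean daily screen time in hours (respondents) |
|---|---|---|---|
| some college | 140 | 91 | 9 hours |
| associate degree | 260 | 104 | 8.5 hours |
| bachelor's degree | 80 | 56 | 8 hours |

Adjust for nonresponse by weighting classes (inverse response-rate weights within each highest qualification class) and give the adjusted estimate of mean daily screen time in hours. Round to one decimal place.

8.6

Response rates by class: some college 91/140 = 65%, associate degree 104/260 = 40%, bachelor's degree 56/80 = 70%.
Weighting each respondent by the inverse class response rate inflates each class back to its sampled size, so the class weight is n_sampled:
  some college: 140 × 9 = 1260
  associate degree: 260 × 8.5 = 2210
  bachelor's degree: 80 × 8 = 640
Adjusted estimate = 4110 / 480 = 8.5625 → 8.6.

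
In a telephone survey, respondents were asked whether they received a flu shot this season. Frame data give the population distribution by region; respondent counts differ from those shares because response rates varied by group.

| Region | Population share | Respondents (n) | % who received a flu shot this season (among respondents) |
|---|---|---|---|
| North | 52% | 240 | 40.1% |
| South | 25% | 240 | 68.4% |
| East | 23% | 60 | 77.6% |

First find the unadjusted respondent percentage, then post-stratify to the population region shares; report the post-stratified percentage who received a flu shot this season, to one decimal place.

Naive respondent-only estimate (weights = respondent counts):
  (240/540)×40.1 + (240/540)×68.4 + (60/540)×77.6 = 56.8444%
Reweighting by population region shares:
  0.52×40.1 + 0.25×68.4 + 0.23×77.6 = 55.8%

55.8%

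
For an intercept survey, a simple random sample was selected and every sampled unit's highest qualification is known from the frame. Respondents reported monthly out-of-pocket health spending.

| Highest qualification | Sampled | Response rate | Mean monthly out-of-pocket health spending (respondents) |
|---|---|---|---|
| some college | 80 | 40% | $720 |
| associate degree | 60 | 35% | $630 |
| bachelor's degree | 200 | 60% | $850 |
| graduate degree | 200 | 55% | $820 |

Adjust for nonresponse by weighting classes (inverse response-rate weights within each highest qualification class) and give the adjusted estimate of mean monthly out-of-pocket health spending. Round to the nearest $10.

$800

With weight = n_sampled/n_responded per class, the weighted class total is n_sampled:
  some college: 80 × 720 = 57,600
  associate degree: 60 × 630 = 37,800
  bachelor's degree: 200 × 850 = 170,000
  graduate degree: 200 × 820 = 164,000
Adjusted estimate = 429,400 / 540 = 795.185 → $800.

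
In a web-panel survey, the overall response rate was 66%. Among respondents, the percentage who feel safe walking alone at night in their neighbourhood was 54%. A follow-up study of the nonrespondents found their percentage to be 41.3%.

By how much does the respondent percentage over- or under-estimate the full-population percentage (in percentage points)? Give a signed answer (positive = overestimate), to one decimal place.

Nonresponse fraction = 1 − 0.66 = 0.34.
Bias = (nonresponse fraction) × (respondent percentage − nonrespondent percentage)
     = 0.34 × (54 − 41.3) = 0.34 × 12.7 = 4.318.

+4.3 percentage points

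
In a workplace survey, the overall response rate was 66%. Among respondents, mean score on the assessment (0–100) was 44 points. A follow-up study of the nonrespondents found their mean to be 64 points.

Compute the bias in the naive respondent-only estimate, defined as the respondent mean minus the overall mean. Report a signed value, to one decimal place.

-6.8

Nonresponse fraction = 1 − 0.66 = 0.34.
Bias = (nonresponse fraction) × (respondent mean − nonrespondent mean)
     = 0.34 × (44 − 64) = 0.34 × -20 = -6.8.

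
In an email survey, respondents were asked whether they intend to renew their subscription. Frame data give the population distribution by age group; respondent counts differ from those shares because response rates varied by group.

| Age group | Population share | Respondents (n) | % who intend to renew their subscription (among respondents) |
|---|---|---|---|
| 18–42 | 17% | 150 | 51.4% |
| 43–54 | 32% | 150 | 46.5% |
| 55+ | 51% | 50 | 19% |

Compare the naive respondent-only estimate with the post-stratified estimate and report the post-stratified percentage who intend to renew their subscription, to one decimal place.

33.3%

Without adjustment, the pooled respondent share is:
  (150/350)×51.4 + (150/350)×46.5 + (50/350)×19 = 44.6714%
Post-stratified estimate weights by population shares:
  0.17×51.4 + 0.32×46.5 + 0.51×19 = 33.308%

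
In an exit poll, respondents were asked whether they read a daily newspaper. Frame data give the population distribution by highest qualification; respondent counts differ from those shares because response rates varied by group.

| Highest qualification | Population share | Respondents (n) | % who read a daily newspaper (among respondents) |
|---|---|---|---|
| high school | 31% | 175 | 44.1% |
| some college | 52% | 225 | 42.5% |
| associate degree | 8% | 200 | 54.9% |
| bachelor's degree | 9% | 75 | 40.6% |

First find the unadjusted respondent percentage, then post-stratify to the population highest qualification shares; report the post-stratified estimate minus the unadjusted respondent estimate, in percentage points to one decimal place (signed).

Naive respondent-only estimate (weights = respondent counts):
  (175/675)×44.1 + (225/675)×42.5 + (200/675)×54.9 + (75/675)×40.6 = 46.3778%
Reweighting by population highest qualification shares:
  0.31×44.1 + 0.52×42.5 + 0.08×54.9 + 0.09×40.6 = 43.817%
Difference = 43.817 − 46.3778 = -2.5608 pp.

-2.6 percentage points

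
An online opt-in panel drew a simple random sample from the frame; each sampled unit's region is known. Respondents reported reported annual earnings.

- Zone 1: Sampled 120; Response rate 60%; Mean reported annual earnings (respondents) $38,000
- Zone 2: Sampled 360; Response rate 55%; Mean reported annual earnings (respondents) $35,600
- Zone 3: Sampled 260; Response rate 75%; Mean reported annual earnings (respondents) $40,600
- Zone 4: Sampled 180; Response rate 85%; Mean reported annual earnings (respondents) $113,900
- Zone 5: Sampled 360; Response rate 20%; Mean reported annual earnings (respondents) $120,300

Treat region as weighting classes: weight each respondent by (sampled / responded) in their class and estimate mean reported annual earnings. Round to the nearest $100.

Inverse-response-rate weighting restores each class to its sampled count, so class totals weight by n_sampled:
  Zone 1: 120 × 38,000 = 4,560,000
  Zone 2: 360 × 35,600 = 12,816,000
  Zone 3: 260 × 40,600 = 10,556,000
  Zone 4: 180 × 113,900 = 20,502,000
  Zone 5: 360 × 120,300 = 43,308,000
Adjusted estimate = 91,742,000 / 1,280 = 71673.4 → $71,700.

$71,700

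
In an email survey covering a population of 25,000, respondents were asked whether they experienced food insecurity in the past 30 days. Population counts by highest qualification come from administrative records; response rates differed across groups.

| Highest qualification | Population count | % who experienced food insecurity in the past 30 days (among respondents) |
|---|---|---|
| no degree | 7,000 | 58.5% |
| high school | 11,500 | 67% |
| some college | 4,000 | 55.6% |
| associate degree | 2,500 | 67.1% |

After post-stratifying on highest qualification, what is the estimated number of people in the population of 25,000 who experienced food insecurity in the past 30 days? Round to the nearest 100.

Apply each group's respondent rate to its population count:
  no degree: 7,000 × 58.5% = 4095
  high school: 11,500 × 67% = 7705
  some college: 4,000 × 55.6% = 2224
  associate degree: 2,500 × 67.1% = 1677.5
Estimated total = 15701.5 → 15,700.

15,700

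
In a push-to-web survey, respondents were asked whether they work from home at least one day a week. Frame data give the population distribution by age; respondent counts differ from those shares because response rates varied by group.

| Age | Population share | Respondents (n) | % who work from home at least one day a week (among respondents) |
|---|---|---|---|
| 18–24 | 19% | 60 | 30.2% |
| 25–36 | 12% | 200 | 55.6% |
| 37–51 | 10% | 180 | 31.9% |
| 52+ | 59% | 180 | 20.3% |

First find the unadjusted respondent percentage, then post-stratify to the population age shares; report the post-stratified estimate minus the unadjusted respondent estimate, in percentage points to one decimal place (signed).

-8.4 percentage points

Unadjusted (pooled respondent) estimate weights by respondent counts:
  (60/620)×30.2 + (200/620)×55.6 + (180/620)×31.9 + (180/620)×20.3 = 36.0129%
Post-stratifying to population shares instead:
  0.19×30.2 + 0.12×55.6 + 0.1×31.9 + 0.59×20.3 = 27.577%
Difference = 27.577 − 36.0129 = -8.4359 pp.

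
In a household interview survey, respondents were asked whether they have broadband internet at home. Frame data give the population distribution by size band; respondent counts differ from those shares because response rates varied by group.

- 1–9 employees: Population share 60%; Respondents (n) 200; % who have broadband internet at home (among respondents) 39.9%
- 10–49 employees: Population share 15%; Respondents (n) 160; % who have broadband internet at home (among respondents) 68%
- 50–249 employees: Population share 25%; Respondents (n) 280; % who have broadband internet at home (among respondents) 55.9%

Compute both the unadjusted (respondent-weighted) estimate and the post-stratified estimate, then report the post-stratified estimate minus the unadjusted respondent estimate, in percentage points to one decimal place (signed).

-5.8 percentage points

Without adjustment, the pooled respondent share is:
  (200/640)×39.9 + (160/640)×68 + (280/640)×55.9 = 53.925%
Post-stratifying to population shares instead:
  0.6×39.9 + 0.15×68 + 0.25×55.9 = 48.115%
Difference = 48.115 − 53.925 = -5.81 pp.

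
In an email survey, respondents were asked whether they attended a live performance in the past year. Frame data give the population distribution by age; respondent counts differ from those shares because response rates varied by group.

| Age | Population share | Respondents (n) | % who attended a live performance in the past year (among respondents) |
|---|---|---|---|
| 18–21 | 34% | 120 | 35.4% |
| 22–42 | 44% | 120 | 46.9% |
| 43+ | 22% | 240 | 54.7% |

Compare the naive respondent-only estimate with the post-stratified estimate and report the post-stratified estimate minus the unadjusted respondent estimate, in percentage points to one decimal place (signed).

-3.2 percentage points

Without adjustment, the pooled respondent share is:
  (120/480)×35.4 + (120/480)×46.9 + (240/480)×54.7 = 47.925%
Post-stratified estimate weights by population shares:
  0.34×35.4 + 0.44×46.9 + 0.22×54.7 = 44.706%
Difference = 44.706 − 47.925 = -3.219 pp.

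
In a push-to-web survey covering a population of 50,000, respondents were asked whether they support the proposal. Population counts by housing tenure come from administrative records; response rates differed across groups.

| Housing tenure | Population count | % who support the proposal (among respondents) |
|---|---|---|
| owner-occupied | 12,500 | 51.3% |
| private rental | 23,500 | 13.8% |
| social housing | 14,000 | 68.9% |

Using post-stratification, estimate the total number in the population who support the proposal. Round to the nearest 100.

Apply each group's respondent rate to its population count:
  owner-occupied: 12,500 × 51.3% = 6412.5
  private rental: 23,500 × 13.8% = 3243
  social housing: 14,000 × 68.9% = 9646
Estimated total = 19301.5 → 19,300.

19,300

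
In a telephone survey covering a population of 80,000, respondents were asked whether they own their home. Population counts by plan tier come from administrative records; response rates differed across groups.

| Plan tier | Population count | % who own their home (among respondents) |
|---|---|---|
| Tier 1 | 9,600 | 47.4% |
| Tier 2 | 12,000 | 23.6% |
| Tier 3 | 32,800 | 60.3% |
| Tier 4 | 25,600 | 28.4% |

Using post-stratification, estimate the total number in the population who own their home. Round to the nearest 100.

Apply each group's respondent rate to its population count:
  Tier 1: 9,600 × 47.4% = 4550.4
  Tier 2: 12,000 × 23.6% = 2832
  Tier 3: 32,800 × 60.3% = 19778.4
  Tier 4: 25,600 × 28.4% = 7270.4
Estimated total = 34431.2 → 34,400.

34,400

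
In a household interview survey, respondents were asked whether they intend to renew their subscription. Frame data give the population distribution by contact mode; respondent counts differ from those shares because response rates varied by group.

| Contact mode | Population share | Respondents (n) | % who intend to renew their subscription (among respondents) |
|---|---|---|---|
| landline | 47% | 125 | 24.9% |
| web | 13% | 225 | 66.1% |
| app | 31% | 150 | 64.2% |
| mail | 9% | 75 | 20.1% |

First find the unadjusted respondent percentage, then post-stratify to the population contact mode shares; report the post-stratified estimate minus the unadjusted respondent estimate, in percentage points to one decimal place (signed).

-8.6 percentage points

Without adjustment, the pooled respondent share is:
  (125/575)×24.9 + (225/575)×66.1 + (150/575)×64.2 + (75/575)×20.1 = 50.6478%
Post-stratified estimate weights by population shares:
  0.47×24.9 + 0.13×66.1 + 0.31×64.2 + 0.09×20.1 = 42.007%
Difference = 42.007 − 50.6478 = -8.6408 pp.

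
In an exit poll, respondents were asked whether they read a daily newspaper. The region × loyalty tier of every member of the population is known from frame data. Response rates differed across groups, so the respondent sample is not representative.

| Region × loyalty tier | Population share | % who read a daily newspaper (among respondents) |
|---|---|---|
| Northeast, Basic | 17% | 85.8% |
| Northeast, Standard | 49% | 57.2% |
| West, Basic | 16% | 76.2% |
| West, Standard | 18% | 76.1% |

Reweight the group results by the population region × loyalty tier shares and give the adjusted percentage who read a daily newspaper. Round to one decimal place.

Post-stratification weights by population share, not respondent share:
  Northeast, Basic: 0.17 × 85.8 = 14.586
  Northeast, Standard: 0.49 × 57.2 = 28.028
  West, Basic: 0.16 × 76.2 = 12.192
  West, Standard: 0.18 × 76.1 = 13.698
Post-stratified estimate = 68.504 → 68.5%.

68.5%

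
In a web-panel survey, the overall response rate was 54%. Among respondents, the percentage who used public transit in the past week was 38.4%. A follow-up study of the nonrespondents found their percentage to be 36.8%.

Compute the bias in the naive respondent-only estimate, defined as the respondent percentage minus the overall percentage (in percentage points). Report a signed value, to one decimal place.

Nonresponse fraction = 1 − 0.54 = 0.46.
Bias = (nonresponse fraction) × (respondent percentage − nonrespondent percentage)
     = 0.46 × (38.4 − 36.8) = 0.46 × 1.6 = 0.736.

+0.7 percentage points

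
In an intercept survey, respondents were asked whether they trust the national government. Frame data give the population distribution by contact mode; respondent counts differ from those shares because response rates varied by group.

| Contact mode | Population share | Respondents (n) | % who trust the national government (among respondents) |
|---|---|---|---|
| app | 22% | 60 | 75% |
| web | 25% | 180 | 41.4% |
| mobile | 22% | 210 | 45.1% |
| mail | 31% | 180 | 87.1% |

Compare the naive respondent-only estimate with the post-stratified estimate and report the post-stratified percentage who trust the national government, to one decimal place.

63.8%

Unadjusted (pooled respondent) estimate weights by respondent counts:
  (60/630)×75 + (180/630)×41.4 + (210/630)×45.1 + (180/630)×87.1 = 58.8905%
Post-stratifying to population shares instead:
  0.22×75 + 0.25×41.4 + 0.22×45.1 + 0.31×87.1 = 63.773%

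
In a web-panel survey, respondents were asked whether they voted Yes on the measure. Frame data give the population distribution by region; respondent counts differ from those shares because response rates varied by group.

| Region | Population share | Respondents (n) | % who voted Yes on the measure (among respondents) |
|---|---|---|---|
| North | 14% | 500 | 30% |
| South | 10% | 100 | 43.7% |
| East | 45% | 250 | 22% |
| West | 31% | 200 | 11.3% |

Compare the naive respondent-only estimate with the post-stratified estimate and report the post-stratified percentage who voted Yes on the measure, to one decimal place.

Unadjusted (pooled respondent) estimate weights by respondent counts:
  (500/1050)×30 + (100/1050)×43.7 + (250/1050)×22 + (200/1050)×11.3 = 25.8381%
Reweighting by population region shares:
  0.14×30 + 0.1×43.7 + 0.45×22 + 0.31×11.3 = 21.973%

22.0%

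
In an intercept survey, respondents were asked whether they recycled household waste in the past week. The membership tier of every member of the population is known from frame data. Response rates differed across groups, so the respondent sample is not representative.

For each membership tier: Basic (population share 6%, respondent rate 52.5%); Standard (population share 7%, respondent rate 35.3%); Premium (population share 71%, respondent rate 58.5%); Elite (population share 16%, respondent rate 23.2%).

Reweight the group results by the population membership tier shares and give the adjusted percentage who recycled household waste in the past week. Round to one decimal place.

Weight each group's respondent value by its population share:
  Basic: 0.06 × 52.5 = 3.15
  Standard: 0.07 × 35.3 = 2.471
  Premium: 0.71 × 58.5 = 41.535
  Elite: 0.16 × 23.2 = 3.712
Post-stratified estimate = 50.868 → 50.9%.

50.9%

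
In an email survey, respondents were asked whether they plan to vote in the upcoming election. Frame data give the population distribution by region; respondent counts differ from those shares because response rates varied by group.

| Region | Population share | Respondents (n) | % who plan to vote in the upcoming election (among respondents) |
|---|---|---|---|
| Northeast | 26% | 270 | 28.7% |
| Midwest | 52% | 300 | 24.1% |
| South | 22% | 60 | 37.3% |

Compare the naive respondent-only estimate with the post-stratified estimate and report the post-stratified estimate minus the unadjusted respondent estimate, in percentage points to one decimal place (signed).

+0.9 percentage points

Naive respondent-only estimate (weights = respondent counts):
  (270/630)×28.7 + (300/630)×24.1 + (60/630)×37.3 = 27.3286%
Post-stratifying to population shares instead:
  0.26×28.7 + 0.52×24.1 + 0.22×37.3 = 28.2%
Difference = 28.2 − 27.3286 = 0.8714 pp.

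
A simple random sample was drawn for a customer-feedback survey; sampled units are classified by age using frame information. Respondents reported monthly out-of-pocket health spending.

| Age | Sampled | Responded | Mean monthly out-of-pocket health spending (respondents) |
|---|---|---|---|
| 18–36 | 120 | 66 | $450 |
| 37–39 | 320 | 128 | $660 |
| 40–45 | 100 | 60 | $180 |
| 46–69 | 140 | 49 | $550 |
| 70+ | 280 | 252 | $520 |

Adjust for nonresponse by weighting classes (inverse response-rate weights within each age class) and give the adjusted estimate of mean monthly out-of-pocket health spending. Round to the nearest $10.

$530

Response rates by class: 18–36 66/120 = 55%, 37–39 128/320 = 40%, 40–45 60/100 = 60%, 46–69 49/140 = 35%, 70+ 252/280 = 90%.
Inverse-response-rate weighting restores each class to its sampled count, so class totals weight by n_sampled:
  18–36: 120 × 450 = 54,000
  37–39: 320 × 660 = 211,200
  40–45: 100 × 180 = 18,000
  46–69: 140 × 550 = 77,000
  70+: 280 × 520 = 145,600
Adjusted estimate = 505,800 / 960 = 526.875 → $530.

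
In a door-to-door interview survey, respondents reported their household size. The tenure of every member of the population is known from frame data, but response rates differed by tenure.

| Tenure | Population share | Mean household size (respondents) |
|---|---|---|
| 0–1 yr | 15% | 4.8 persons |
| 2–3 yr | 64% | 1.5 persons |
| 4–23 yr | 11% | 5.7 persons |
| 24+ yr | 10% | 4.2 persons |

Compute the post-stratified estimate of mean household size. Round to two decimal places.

Each cell contributes population-share × respondent value:
  0–1 yr: 0.15 × 4.8 = 0.72
  2–3 yr: 0.64 × 1.5 = 0.96
  4–23 yr: 0.11 × 5.7 = 0.627
  24+ yr: 0.1 × 4.2 = 0.42
Post-stratified estimate = 2.727 → 2.73.

2.73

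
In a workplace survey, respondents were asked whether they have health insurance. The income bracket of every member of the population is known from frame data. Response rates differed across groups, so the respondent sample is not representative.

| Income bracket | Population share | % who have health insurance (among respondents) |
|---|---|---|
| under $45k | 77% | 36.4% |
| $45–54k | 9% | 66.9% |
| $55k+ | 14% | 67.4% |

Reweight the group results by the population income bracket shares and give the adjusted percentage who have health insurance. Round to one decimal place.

43.5%

Each cell contributes population-share × respondent value:
  under $45k: 0.77 × 36.4 = 28.028
  $45–54k: 0.09 × 66.9 = 6.021
  $55k+: 0.14 × 67.4 = 9.436
Post-stratified estimate = 43.485 → 43.5%.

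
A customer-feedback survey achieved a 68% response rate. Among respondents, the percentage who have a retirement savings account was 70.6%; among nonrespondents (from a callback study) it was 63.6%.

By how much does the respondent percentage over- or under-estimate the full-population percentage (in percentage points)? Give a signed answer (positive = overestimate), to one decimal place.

Nonresponse fraction = 1 − 0.68 = 0.32.
Bias = (nonresponse fraction) × (respondent percentage − nonrespondent percentage)
     = 0.32 × (70.6 − 63.6) = 0.32 × 7 = 2.24.

+2.2 percentage points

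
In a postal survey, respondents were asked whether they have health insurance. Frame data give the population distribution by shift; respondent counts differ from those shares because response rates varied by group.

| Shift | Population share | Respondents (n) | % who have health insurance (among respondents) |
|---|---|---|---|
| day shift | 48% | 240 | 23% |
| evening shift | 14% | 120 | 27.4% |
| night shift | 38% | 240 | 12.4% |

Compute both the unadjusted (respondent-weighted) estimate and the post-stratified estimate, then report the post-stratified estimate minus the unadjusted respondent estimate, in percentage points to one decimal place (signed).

-0.1 percentage points

Naive respondent-only estimate (weights = respondent counts):
  (240/600)×23 + (120/600)×27.4 + (240/600)×12.4 = 19.64%
Reweighting by population shift shares:
  0.48×23 + 0.14×27.4 + 0.38×12.4 = 19.588%
Difference = 19.588 − 19.64 = -0.052 pp.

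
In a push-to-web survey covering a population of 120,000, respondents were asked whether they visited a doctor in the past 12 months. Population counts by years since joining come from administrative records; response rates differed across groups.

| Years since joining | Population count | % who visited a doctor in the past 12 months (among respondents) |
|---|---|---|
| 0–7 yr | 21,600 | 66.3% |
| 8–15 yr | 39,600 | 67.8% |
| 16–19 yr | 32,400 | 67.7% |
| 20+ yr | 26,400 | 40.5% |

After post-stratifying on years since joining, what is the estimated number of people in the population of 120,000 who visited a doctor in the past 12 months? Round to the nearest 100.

73,800

Estimated count per cell = population count × respondent percentage:
  0–7 yr: 21,600 × 66.3% = 14320.8
  8–15 yr: 39,600 × 67.8% = 26848.8
  16–19 yr: 32,400 × 67.7% = 21934.8
  20+ yr: 26,400 × 40.5% = 10,692
Estimated total = 73796.4 → 73,800.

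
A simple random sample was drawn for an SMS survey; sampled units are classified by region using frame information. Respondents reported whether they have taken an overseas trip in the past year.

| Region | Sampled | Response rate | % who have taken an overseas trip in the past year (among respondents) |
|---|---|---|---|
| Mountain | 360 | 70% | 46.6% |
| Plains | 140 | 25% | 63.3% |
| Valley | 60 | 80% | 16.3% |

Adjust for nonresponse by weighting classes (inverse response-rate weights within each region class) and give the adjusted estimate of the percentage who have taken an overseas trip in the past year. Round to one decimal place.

Inverse-response-rate weighting restores each class to its sampled count, so class totals weight by n_sampled:
  Mountain: 360 × 46.6 = 16,776
  Plains: 140 × 63.3 = 8862
  Valley: 60 × 16.3 = 978
Adjusted estimate = 26,616 / 560 = 47.5286 → 47.5%.

47.5%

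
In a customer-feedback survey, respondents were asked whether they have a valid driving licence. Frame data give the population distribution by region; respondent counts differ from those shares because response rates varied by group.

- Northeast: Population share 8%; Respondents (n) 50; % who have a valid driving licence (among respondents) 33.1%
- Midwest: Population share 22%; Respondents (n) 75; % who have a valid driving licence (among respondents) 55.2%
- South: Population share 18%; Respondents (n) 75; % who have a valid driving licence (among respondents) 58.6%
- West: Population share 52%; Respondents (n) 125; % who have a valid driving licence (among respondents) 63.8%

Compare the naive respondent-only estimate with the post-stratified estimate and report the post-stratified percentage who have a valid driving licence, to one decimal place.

58.5%

Unadjusted (pooled respondent) estimate weights by respondent counts:
  (50/325)×33.1 + (75/325)×55.2 + (75/325)×58.6 + (125/325)×63.8 = 55.8923%
Reweighting by population region shares:
  0.08×33.1 + 0.22×55.2 + 0.18×58.6 + 0.52×63.8 = 58.516%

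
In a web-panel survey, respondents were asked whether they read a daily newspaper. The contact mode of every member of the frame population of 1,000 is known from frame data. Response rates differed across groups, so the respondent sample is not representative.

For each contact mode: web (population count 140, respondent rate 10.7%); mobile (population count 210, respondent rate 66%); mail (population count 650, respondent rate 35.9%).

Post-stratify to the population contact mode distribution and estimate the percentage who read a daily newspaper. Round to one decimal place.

38.7%

Reweight to the known contact mode distribution:
  web: (140/1,000) × 10.7 = 1.498
  mobile: (210/1,000) × 66 = 13.86
  mail: (650/1,000) × 35.9 = 23.335
Post-stratified estimate = 38.693 → 38.7%.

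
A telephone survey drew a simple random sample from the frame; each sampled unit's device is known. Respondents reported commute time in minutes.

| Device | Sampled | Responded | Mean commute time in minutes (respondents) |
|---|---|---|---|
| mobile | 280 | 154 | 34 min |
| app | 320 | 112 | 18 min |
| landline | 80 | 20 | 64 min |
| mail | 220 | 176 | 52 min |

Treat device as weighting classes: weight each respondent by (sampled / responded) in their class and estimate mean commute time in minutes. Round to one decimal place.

Class response rates: mobile 154/280 = 55%, app 112/320 = 35%, landline 20/80 = 25%, mail 176/220 = 80%.
Weighting each respondent by the inverse class response rate inflates each class back to its sampled size, so the class weight is n_sampled:
  mobile: 280 × 34 = 9520
  app: 320 × 18 = 5760
  landline: 80 × 64 = 5120
  mail: 220 × 52 = 11,440
Adjusted estimate = 31,840 / 900 = 35.3778 → 35.4.

35.4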